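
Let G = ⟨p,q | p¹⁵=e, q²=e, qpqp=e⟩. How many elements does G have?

Enumerate words in the generators, reducing via the relations: the distinct elements are
  {e, p, q, pq, p², p³, p⁴, p⁵, p⁶, p⁷, p⁸, p⁹, p²q, p³q, p¹², p¹³, p¹¹, p¹⁰, p¹⁴, p⁴q, p⁵q, p⁶q, p⁷q, p⁸q, p⁹q, p¹²q, p¹³q, p¹¹q, p¹⁰q, p¹⁴q}.
No further products give new elements, so |G| = 30.

Answer: 30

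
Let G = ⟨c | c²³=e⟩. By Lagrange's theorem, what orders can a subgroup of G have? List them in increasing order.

|G| = 23 = 23. By Lagrange's theorem the order of any subgroup divides 23; the divisors of 23 are 1, 23.

Answer: 1, 23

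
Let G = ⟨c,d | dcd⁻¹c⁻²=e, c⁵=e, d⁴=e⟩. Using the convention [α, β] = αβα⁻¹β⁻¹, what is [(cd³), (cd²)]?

[(cd³), (cd²)] = (cd³)·(cd²)·(cd³)⁻¹·(cd²)⁻¹.
  (cd³) · (cd²) = c⁴d
  (c⁴d) · (c³d) = d²
  (d²) · (cd²) = c⁴

Answer: c⁴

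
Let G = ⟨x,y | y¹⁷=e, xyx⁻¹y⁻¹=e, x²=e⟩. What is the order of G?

Enumerate words in the generators, reducing via the relations: the distinct elements are
  {e, x, y, xy, y², y³, y⁴, y⁵, y⁶, y⁷, y⁸, y⁹, xy², xy³, xy⁴, xy⁵, xy⁶, xy⁷, xy⁸, xy⁹, y¹², y¹³, y¹¹, y¹⁰, y¹⁴, y¹⁵, y¹⁶, xy¹², xy¹³, xy¹¹, xy¹⁰, xy¹⁴, xy¹⁵, xy¹⁶}.
No further products give new elements, so |G| = 34.

Answer: 34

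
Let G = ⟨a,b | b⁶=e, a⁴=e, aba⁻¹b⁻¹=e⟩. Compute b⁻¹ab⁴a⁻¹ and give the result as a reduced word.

Multiply left to right, reducing at each step:
  (b⁵) · a = ab⁵
  (ab⁵) · b⁴ = ab³
  (ab³) · a⁻¹ = b³

Answer: b³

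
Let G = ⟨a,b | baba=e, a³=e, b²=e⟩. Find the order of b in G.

Compute successive powers until reaching e:
  b¹ = b, b² = e.
The smallest positive k with bᵏ = e is 2.

Answer: 2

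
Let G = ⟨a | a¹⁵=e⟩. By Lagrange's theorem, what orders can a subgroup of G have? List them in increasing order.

|G| = 15 = 3 · 5. By Lagrange's theorem the order of any subgroup divides 15; the divisors of 15 are 1, 3, 5, 15.

Answer: 1, 3, 5, 15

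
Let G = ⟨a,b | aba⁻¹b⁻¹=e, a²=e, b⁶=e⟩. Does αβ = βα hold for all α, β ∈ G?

Each pair of generators commutes: a·b = ab = b·a. Since the generators pairwise commute, every element of G commutes with every other, so G is abelian.

Answer: Yes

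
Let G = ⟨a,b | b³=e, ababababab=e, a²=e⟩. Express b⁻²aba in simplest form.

Multiply left to right, reducing at each step:
  b · a = ba
  (ba) · b = bab
  (bab) · a = baba

Answer: baba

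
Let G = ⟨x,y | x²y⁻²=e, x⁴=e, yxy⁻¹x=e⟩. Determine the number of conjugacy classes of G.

The conjugacy classes (representative and size) are:
  [e] (size 1), [x³] (size 2), [x²] (size 1), [y⁻¹] (size 2), [xy] (size 2).
Class equation: 1 + 2 + 1 + 2 + 2 = 8 = |G|. So G has 5 conjugacy classes.

Answer: 5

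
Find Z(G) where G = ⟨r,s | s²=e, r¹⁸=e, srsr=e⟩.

An element z ∈ Z(G) iff z commutes with every generator.
For example r⁹ is central: (r⁹)·r = r¹⁰ = r·(r⁹); (r⁹)·s = r⁹s = s·(r⁹).
Whereas r ∉ Z(G) since r·s = rs ≠ r¹⁷s = s·r.
Checking each of the 36 elements this way gives Z(G) = {e, r⁹}, of order 2.

Answer: {e, r⁹}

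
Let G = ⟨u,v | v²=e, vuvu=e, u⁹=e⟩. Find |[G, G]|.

G' = [G, G] is generated by all commutators. The generator-pair commutators are: [u, v] = u².
The subgroup they normally generate is {e, u, u², u³, u⁴, u⁵, u⁶, u⁷, u⁸}, of order 9.
Check: |G/G'| = 18/9 = 2 is the order of the abelianisation.

Answer: 9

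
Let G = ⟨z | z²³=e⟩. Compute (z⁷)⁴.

Compute successive powers of (z⁷), reducing at each step:
  (z⁷)²: (z⁷) · z⁷ = z¹⁴
  (z⁷)³: (z¹⁴) · z⁷ = z²¹
  (z⁷)⁴: (z²¹) · z⁷ = z⁵

Answer: z⁵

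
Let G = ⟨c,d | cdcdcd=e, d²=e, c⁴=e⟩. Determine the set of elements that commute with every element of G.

An element z ∈ Z(G) iff z commutes with every generator.
For example e is central: e·c = c = c·e; e·d = d = d·e.
Whereas c ∉ Z(G) since c·d = cd ≠ dc = d·c.
Checking each of the 24 elements this way gives Z(G) = {e}, of order 1.

Answer: {e}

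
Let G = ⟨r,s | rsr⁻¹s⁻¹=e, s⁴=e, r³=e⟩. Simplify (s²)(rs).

Compute (s²) · (rs) by multiplying left to right and reducing via the relations at each step:
  (s²) · r = rs²
  (rs²) · s = rs³

Answer: rs³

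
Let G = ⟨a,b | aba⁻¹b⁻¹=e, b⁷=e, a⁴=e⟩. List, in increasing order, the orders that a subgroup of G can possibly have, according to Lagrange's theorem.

|G| = 28 = 2² · 7. By Lagrange's theorem the order of any subgroup divides 28; the divisors of 28 are 1, 2, 4, 7, 14, 28.

Answer: 1, 2, 4, 7, 14, 28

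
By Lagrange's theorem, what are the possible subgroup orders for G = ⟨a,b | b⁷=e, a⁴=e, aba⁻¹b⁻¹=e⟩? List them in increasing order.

|G| = 28 = 2² · 7. By Lagrange's theorem the order of any subgroup divides 28; the divisors of 28 are 1, 2, 4, 7, 14, 28.

Answer: 1, 2, 4, 7, 14, 28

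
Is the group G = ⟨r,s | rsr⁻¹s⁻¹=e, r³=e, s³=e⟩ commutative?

Each pair of generators commutes: r·s = rs = s·r. Since the generators pairwise commute, every element of G commutes with every other, so G is abelian.

Answer: Yes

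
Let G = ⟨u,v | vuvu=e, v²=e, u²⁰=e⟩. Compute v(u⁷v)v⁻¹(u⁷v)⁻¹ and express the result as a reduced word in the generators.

[v, (u⁷v)] = v·(u⁷v)·v⁻¹·(u⁷v)⁻¹.
  v · (u⁷v) = u¹³
  (u¹³) · v = u¹³v
  (u¹³v) · (u⁷v) = u⁶

Answer: u⁶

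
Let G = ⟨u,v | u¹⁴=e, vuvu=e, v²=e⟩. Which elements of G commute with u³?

⟨u³⟩ ⊆ C_G(u³) since powers of u³ commute with u³; so |C_G(u³)| ≥ |⟨u³⟩| = 14.
By orbit–stabilizer, |C_G(u³)| = |G| / |conj. class of u³| = 28 / 2 = 14.
The 14 elements commuting with u³ are {e, u, u², u³, u⁴, u⁵, u⁶, u⁷, u⁸, u⁹, u¹⁰, u¹¹, u¹², u¹³}.

Answer: {e, u, u², u³, u⁴, u⁵, u⁶, u⁷, u⁸, u⁹, u¹⁰, u¹¹, u¹², u¹³}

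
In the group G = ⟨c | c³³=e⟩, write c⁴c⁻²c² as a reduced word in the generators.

Multiply left to right, reducing at each step:
  (c⁴) · c⁻² = c²
  (c²) · c² = c⁴

Answer: c⁴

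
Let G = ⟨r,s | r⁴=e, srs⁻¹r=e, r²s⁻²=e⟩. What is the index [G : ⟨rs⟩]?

First find ord(rs) by computing successive powers:
  (rs)¹ = rs, (rs)² = r², (rs)³ = rs⁻¹, (rs)⁴ = e.
So |⟨rs⟩| = ord(rs) = 4. With |G| = 8, by Lagrange [G : ⟨rs⟩] = 8/4 = 2.

Answer: 2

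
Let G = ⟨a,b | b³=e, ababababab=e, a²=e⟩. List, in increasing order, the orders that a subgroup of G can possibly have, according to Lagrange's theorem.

|G| = 60 = 2² · 3 · 5. By Lagrange's theorem the order of any subgroup divides 60; the divisors of 60 are 1, 2, 3, 4, 5, 6, 10, 12, 15, 20, 30, 60.

Answer: 1, 2, 3, 4, 5, 6, 10, 12, 15, 20, 30, 60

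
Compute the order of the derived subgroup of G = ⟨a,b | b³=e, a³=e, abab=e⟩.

G' = [G, G] is generated by all commutators. The generator-pair commutators are: [a, b] = ab²a.
The subgroup they normally generate is {e, ab, a²b², ab²a}, of order 4.
Check: |G/G'| = 12/4 = 3 is the order of the abelianisation.

Answer: 4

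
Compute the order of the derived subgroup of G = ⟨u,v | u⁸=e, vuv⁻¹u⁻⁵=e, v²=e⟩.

G' = [G, G] is generated by all commutators. The generator-pair commutators are: [u, v] = u⁴.
The subgroup they normally generate is {e, u⁴}, of order 2.
Check: |G/G'| = 16/2 = 8 is the order of the abelianisation.

Answer: 2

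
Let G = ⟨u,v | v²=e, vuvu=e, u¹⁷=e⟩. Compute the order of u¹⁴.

Compute successive powers until reaching e:
  (u¹⁴)¹ = u¹⁴, (u¹⁴)² = u¹¹, (u¹⁴)³ = u⁸, (u¹⁴)⁴ = u⁵, (u¹⁴)⁵ = u², (u¹⁴)⁶ = u¹⁶, (u¹⁴)⁷ = u¹³, (u¹⁴)⁸ = u¹⁰, (u¹⁴)⁹ = u⁷, (u¹⁴)¹⁰ = u⁴, (u¹⁴)¹¹ = u, (u¹⁴)¹² = u¹⁵, (u¹⁴)¹³ = u¹², (u¹⁴)¹⁴ = u⁹, (u¹⁴)¹⁵ = u⁶, (u¹⁴)¹⁶ = u³, (u¹⁴)¹⁷ = e.
The smallest positive k with (u¹⁴)ᵏ = e is 17.

Answer: 17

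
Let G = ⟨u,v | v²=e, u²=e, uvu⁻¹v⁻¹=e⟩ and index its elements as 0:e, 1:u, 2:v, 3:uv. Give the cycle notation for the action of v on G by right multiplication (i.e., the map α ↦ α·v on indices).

(0 2)(1 3)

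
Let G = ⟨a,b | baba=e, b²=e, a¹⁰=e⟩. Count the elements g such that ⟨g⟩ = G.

⟨g⟩ = G would require ord(g) = |G| = 20, but the maximum element order in G is 10 < 20. So G is not cyclic and no single element generates it: the count is 0.

Answer: 0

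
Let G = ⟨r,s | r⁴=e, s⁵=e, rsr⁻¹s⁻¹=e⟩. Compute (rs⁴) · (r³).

Compute (rs⁴) · (r³) by multiplying left to right and reducing via the relations at each step:
  (rs⁴) · r³ = s⁴

Answer: s⁴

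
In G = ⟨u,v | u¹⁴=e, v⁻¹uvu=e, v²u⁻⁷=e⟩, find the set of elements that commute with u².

⟨u²⟩ ⊆ C_G(u²) since powers of u² commute with u²; so |C_G(u²)| ≥ |⟨u²⟩| = 7.
By orbit–stabilizer, |C_G(u²)| = |G| / |conj. class of u²| = 28 / 2 = 14.
The 14 elements commuting with u² are {e, u, u², u³, u⁴, u⁵, u⁶, u⁷, u⁸, u⁹, u¹⁰, u¹¹, u¹², u¹³}.

Answer: {e, u, u², u³, u⁴, u⁵, u⁶, u⁷, u⁸, u⁹, u¹⁰, u¹¹, u¹², u¹³}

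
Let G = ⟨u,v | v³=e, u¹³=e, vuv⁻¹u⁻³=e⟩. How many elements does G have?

Enumerate words in the generators, reducing via the relations: the distinct elements are
  {e, u, v, uv, u², u³, u⁴, u⁵, u⁶, u⁷, u⁸, u⁹, v², uv², u²v, u³v, u¹², u¹¹, u¹⁰, u⁴v, u⁵v, u⁶v, u⁷v, u⁸v, u⁹v, u²v², u³v², u¹²v, u¹¹v, u¹⁰v, u⁴v², u⁵v², u⁶v², u⁷v², u⁸v², u⁹v², u¹²v², u¹¹v², u¹⁰v²}.
No further products give new elements, so |G| = 39.

Answer: 39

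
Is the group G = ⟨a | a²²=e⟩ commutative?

G has a single generator, so G is cyclic and hence abelian.

Answer: Yes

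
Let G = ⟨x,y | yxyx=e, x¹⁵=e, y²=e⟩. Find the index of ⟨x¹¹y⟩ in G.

First find ord(x¹¹y) by computing successive powers:
  (x¹¹y)¹ = x¹¹y, (x¹¹y)² = e.
So |⟨x¹¹y⟩| = ord(x¹¹y) = 2. With |G| = 30, by Lagrange [G : ⟨x¹¹y⟩] = 30/2 = 15.

Answer: 15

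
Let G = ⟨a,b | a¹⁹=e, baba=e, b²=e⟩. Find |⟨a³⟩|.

|⟨a³⟩| equals the order of a³. Compute successive powers until reaching e:
  (a³)¹ = a³, (a³)² = a⁶, (a³)³ = a⁹, (a³)⁴ = a¹², (a³)⁵ = a¹⁵, (a³)⁶ = a¹⁸, (a³)⁷ = a², (a³)⁸ = a⁵, (a³)⁹ = a⁸, (a³)¹⁰ = a¹¹, (a³)¹¹ = a¹⁴, (a³)¹² = a¹⁷, (a³)¹³ = a, (a³)¹⁴ = a⁴, (a³)¹⁵ = a⁷, (a³)¹⁶ = a¹⁰, (a³)¹⁷ = a¹³, (a³)¹⁸ = a¹⁶, (a³)¹⁹ = e.
The smallest positive k with (a³)ᵏ = e is 19, so |⟨a³⟩| = 19.

Answer: 19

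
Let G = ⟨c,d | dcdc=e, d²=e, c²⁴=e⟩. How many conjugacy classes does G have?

The conjugacy classes (representative and size) are:
  [e] (size 1), [c²³] (size 2), [c²] (size 2), [c³] (size 2), [c²⁰] (size 2), [c¹⁹] (size 2), [c⁶] (size 2), [c⁷] (size 2), [c⁸] (size 2), [c⁹] (size 2), [c¹⁴] (size 2), [c¹¹] (size 2), [c¹²] (size 1), [c⁴d] (size 12), [c⁵d] (size 12).
Class equation: 1 + 2 + 2 + 2 + 2 + 2 + 2 + 2 + 2 + 2 + 2 + 2 + 1 + 12 + 12 = 48 = |G|. So G has 15 conjugacy classes.

Answer: 15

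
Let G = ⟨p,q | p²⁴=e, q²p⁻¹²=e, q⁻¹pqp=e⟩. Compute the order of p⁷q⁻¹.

Compute successive powers until reaching e:
  (p⁷q⁻¹)¹ = p⁷q⁻¹, (p⁷q⁻¹)² = p¹², (p⁷q⁻¹)³ = p⁷q, (p⁷q⁻¹)⁴ = e.
The smallest positive k with (p⁷q⁻¹)ᵏ = e is 4.

Answer: 4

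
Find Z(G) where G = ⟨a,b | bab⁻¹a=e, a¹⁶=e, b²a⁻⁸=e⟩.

An element z ∈ Z(G) iff z commutes with every generator.
For example a⁸ is central: (a⁸)·a = a⁹ = a·(a⁸); (a⁸)·b = b⁻¹ = b·(a⁸).
Whereas a ∉ Z(G) since a·b = ab ≠ a⁷b⁻¹ = b·a.
Checking each of the 32 elements this way gives Z(G) = {e, a⁸}, of order 2.

Answer: {e, a⁸}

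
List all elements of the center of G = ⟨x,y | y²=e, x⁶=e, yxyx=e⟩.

An element z ∈ Z(G) iff z commutes with every generator.
For example x³ is central: (x³)·x = x⁴ = x·(x³); (x³)·y = x³y = y·(x³).
Whereas x ∉ Z(G) since x·y = xy ≠ x⁵y = y·x.
Checking each of the 12 elements this way gives Z(G) = {e, x³}, of order 2.

Answer: {e, x³}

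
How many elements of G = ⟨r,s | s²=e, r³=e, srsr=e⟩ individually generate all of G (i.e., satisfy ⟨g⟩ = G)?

⟨g⟩ = G would require ord(g) = |G| = 6, but the maximum element order in G is 3 < 6. So G is not cyclic and no single element generates it: the count is 0.

Answer: 0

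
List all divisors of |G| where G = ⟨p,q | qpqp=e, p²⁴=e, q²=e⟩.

|G| = 48 = 2⁴ · 3. By Lagrange's theorem the order of any subgroup divides 48; the divisors of 48 are 1, 2, 3, 4, 6, 8, 12, 16, 24, 48.

Answer: 1, 2, 3, 4, 6, 8, 12, 16, 24, 48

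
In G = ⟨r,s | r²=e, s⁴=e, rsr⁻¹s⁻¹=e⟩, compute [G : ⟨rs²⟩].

First find ord(rs²) by computing successive powers:
  (rs²)¹ = rs², (rs²)² = e.
So |⟨rs²⟩| = ord(rs²) = 2. With |G| = 8, by Lagrange [G : ⟨rs²⟩] = 8/2 = 4.

Answer: 4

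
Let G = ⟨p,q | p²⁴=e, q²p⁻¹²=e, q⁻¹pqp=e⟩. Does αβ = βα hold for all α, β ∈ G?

p·q = pq but q·p = p¹¹q⁻¹, so p·q ≠ q·p and G is not abelian.

Answer: No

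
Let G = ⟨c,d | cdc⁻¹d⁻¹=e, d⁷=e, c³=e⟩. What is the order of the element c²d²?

Compute successive powers until reaching e:
  (c²d²)¹ = c²d², (c²d²)² = cd⁴, (c²d²)³ = d⁶, (c²d²)⁴ = c²d, (c²d²)⁵ = cd³, (c²d²)⁶ = d⁵, (c²d²)⁷ = c², (c²d²)⁸ = cd², (c²d²)⁹ = d⁴, (c²d²)¹⁰ = c²d⁶, (c²d²)¹¹ = cd, (c²d²)¹² = d³, (c²d²)¹³ = c²d⁵, (c²d²)¹⁴ = c, (c²d²)¹⁵ = d², (c²d²)¹⁶ = c²d⁴, (c²d²)¹⁷ = cd⁶, (c²d²)¹⁸ = d, (c²d²)¹⁹ = c²d³, (c²d²)²⁰ = cd⁵, (c²d²)²¹ = e.
The smallest positive k with (c²d²)ᵏ = e is 21.

Answer: 21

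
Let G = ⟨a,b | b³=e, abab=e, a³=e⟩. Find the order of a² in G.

Compute successive powers until reaching e:
  (a²)¹ = a², (a²)² = a, (a²)³ = e.
The smallest positive k with (a²)ᵏ = e is 3.

Answer: 3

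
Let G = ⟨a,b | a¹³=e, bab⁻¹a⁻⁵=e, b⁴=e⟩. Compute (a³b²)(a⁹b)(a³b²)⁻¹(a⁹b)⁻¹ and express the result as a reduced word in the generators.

[(a³b²), (a⁹b)] = (a³b²)·(a⁹b)·(a³b²)⁻¹·(a⁹b)⁻¹.
  (a³b²) · (a⁹b) = a⁷b³
  (a⁷b³) · (a³b²) = a⁵b
  (a⁵b) · (a⁶b³) = a⁹

Answer: a⁹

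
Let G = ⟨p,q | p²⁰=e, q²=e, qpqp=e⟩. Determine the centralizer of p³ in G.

⟨p³⟩ ⊆ C_G(p³) since powers of p³ commute with p³; so |C_G(p³)| ≥ |⟨p³⟩| = 20.
By orbit–stabilizer, |C_G(p³)| = |G| / |conj. class of p³| = 40 / 2 = 20.
The 20 elements commuting with p³ are {e, p, p², p³, p⁴, p⁵, p⁶, p⁷, p⁸, p⁹, p¹⁰, p¹¹, p¹², p¹³, p¹⁴, p¹⁵, p¹⁶, p¹⁷, p¹⁸, p¹⁹}.

Answer: {e, p, p², p³, p⁴, p⁵, p⁶, p⁷, p⁸, p⁹, p¹⁰, p¹¹, p¹², p¹³, p¹⁴, p¹⁵, p¹⁶, p¹⁷, p¹⁸, p¹⁹}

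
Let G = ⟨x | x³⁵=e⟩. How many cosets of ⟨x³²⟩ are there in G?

First find ord(x³²) by computing successive powers:
  (x³²)¹ = x³², (x³²)² = x²⁹, (x³²)³ = x²⁶, (x³²)⁴ = x²³, (x³²)⁵ = x²⁰, (x³²)⁶ = x¹⁷, (x³²)⁷ = x¹⁴, (x³²)⁸ = x¹¹, (x³²)⁹ = x⁸, (x³²)¹⁰ = x⁵, (x³²)¹¹ = x², (x³²)¹² = x³⁴, (x³²)¹³ = x³¹, (x³²)¹⁴ = x²⁸, (x³²)¹⁵ = x²⁵, (x³²)¹⁶ = x²², (x³²)¹⁷ = x¹⁹, (x³²)¹⁸ = x¹⁶, (x³²)¹⁹ = x¹³, (x³²)²⁰ = x¹⁰, (x³²)²¹ = x⁷, (x³²)²² = x⁴, (x³²)²³ = x, (x³²)²⁴ = x³³, (x³²)²⁵ = x³⁰, (x³²)²⁶ = x²⁷, (x³²)²⁷ = x²⁴, (x³²)²⁸ = x²¹, (x³²)²⁹ = x¹⁸, (x³²)³⁰ = x¹⁵, (x³²)³¹ = x¹², (x³²)³² = x⁹, (x³²)³³ = x⁶, (x³²)³⁴ = x³, (x³²)³⁵ = e.
So |⟨x³²⟩| = ord(x³²) = 35. With |G| = 35, by Lagrange [G : ⟨x³²⟩] = 35/35 = 1.

Answer: 1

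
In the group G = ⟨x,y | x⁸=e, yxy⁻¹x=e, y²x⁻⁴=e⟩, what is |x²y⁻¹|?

Compute successive powers until reaching e:
  (x²y⁻¹)¹ = x²y⁻¹, (x²y⁻¹)² = x⁴, (x²y⁻¹)³ = x²y, (x²y⁻¹)⁴ = e.
The smallest positive k with (x²y⁻¹)ᵏ = e is 4.

Answer: 4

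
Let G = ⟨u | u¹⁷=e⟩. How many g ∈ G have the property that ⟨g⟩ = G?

G is cyclic of order 17. An element generates G iff its order is 17, and a cyclic group of order 17 has exactly φ(17) = 16 such elements.

Answer: 16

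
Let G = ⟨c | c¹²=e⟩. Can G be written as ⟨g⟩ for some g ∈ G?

|G| = 12. The element c has order 12 (its powers give 12 distinct elements), so ⟨c⟩ = G and G is cyclic.

Answer: Yes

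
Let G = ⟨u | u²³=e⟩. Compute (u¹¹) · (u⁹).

Compute (u¹¹) · (u⁹) by multiplying left to right and reducing via the relations at each step:
  (u¹¹) · u⁹ = u²⁰

Answer: u²⁰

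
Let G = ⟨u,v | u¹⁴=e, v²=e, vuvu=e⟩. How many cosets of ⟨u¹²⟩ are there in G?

First find ord(u¹²) by computing successive powers:
  (u¹²)¹ = u¹², (u¹²)² = u¹⁰, (u¹²)³ = u⁸, (u¹²)⁴ = u⁶, (u¹²)⁵ = u⁴, (u¹²)⁶ = u², (u¹²)⁷ = e.
So |⟨u¹²⟩| = ord(u¹²) = 7. With |G| = 28, by Lagrange [G : ⟨u¹²⟩] = 28/7 = 4.

Answer: 4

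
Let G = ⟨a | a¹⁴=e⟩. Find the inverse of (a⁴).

The order of (a⁴) is 7 (smallest k with (a⁴)ᵏ = e), so (a⁴)⁻¹ = (a⁴)⁶ = a¹⁰.
Check: (a⁴) · (a¹⁰) → (a⁴) · a¹⁰ = e, giving e as required.

Answer: a¹⁰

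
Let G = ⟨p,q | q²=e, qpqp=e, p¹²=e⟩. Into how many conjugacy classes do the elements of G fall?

The conjugacy classes (representative and size) are:
  [e] (size 1), [p¹¹] (size 2), [p²] (size 2), [p⁹] (size 2), [p⁴] (size 2), [p⁵] (size 2), [p⁶] (size 1), [q] (size 6), [pq] (size 6).
Class equation: 1 + 2 + 2 + 2 + 2 + 2 + 1 + 6 + 6 = 24 = |G|. So G has 9 conjugacy classes.

Answer: 9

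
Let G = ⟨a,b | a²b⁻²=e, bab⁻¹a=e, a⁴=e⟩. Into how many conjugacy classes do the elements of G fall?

The conjugacy classes (representative and size) are:
  [e] (size 1), [a³] (size 2), [a²] (size 1), [b⁻¹] (size 2), [ab] (size 2).
Class equation: 1 + 2 + 1 + 2 + 2 = 8 = |G|. So G has 5 conjugacy classes.

Answer: 5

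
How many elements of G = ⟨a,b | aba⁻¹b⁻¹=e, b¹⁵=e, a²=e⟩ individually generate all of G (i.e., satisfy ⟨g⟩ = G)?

G is cyclic of order 30. An element generates G iff its order is 30, and a cyclic group of order 30 has exactly φ(30) = 8 such elements.

Answer: 8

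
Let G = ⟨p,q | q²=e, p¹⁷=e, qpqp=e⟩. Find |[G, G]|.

G' = [G, G] is generated by all commutators. The generator-pair commutators are: [p, q] = p².
The subgroup they normally generate is {e, p, p², p³, p⁴, p⁵, p⁶, p⁷, p⁸, p⁹, p¹⁰, p¹¹, p¹², p¹³, p¹⁴, p¹⁵, p¹⁶}, of order 17.
Check: |G/G'| = 34/17 = 2 is the order of the abelianisation.

Answer: 17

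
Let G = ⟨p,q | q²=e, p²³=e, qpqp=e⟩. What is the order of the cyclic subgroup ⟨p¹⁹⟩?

|⟨p¹⁹⟩| equals the order of p¹⁹. Compute successive powers until reaching e:
  (p¹⁹)¹ = p¹⁹, (p¹⁹)² = p¹⁵, (p¹⁹)³ = p¹¹, (p¹⁹)⁴ = p⁷, (p¹⁹)⁵ = p³, (p¹⁹)⁶ = p²², (p¹⁹)⁷ = p¹⁸, (p¹⁹)⁸ = p¹⁴, (p¹⁹)⁹ = p¹⁰, (p¹⁹)¹⁰ = p⁶, (p¹⁹)¹¹ = p², (p¹⁹)¹² = p²¹, (p¹⁹)¹³ = p¹⁷, (p¹⁹)¹⁴ = p¹³, (p¹⁹)¹⁵ = p⁹, (p¹⁹)¹⁶ = p⁵, (p¹⁹)¹⁷ = p, (p¹⁹)¹⁸ = p²⁰, (p¹⁹)¹⁹ = p¹⁶, (p¹⁹)²⁰ = p¹², (p¹⁹)²¹ = p⁸, (p¹⁹)²² = p⁴, (p¹⁹)²³ = e.
The smallest positive k with (p¹⁹)ᵏ = e is 23, so |⟨p¹⁹⟩| = 23.

Answer: 23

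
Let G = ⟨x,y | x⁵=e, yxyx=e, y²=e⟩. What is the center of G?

An element z ∈ Z(G) iff z commutes with every generator.
For example e is central: e·x = x = x·e; e·y = y = y·e.
Whereas x ∉ Z(G) since x·y = xy ≠ x⁴y = y·x.
Checking each of the 10 elements this way gives Z(G) = {e}, of order 1.

Answer: {e}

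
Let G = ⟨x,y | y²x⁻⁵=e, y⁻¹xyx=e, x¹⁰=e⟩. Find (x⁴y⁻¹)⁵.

Compute successive powers of (x⁴y⁻¹), reducing at each step:
  (x⁴y⁻¹)²: (x⁴y⁻¹) · x⁴ = y⁻¹;   (y⁻¹) · y⁻¹ = x⁵
  (x⁴y⁻¹)³: (x⁵) · x⁴ = x⁹;   (x⁹) · y⁻¹ = x⁴y
  (x⁴y⁻¹)⁴: (x⁴y) · x⁴ = y;   y · y⁻¹ = e
  (x⁴y⁻¹)⁵: e · x⁴ = x⁴;   (x⁴) · y⁻¹ = x⁴y⁻¹

Answer: x⁴y⁻¹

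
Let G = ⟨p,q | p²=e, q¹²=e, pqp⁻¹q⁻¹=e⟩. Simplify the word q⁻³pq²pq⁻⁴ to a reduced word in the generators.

Multiply left to right, reducing at each step:
  (q⁹) · p = pq⁹
  (pq⁹) · q² = pq¹¹
  (pq¹¹) · p = q¹¹
  (q¹¹) · q⁻⁴ = q⁷

Answer: q⁷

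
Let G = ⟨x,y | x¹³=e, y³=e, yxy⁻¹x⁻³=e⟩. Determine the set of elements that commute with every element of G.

An element z ∈ Z(G) iff z commutes with every generator.
For example e is central: e·x = x = x·e; e·y = y = y·e.
Whereas x ∉ Z(G) since x·y = xy ≠ x³y = y·x.
Checking each of the 39 elements this way gives Z(G) = {e}, of order 1.

Answer: {e}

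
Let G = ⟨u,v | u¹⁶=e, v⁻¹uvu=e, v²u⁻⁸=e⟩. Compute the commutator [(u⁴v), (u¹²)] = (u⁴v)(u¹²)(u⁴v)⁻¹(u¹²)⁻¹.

[(u⁴v), (u¹²)] = (u⁴v)·(u¹²)·(u⁴v)⁻¹·(u¹²)⁻¹.
  (u⁴v) · (u¹²) = v⁻¹
  (v⁻¹) · (u⁴v⁻¹) = u⁴
  (u⁴) · (u⁴) = u⁸

Answer: u⁸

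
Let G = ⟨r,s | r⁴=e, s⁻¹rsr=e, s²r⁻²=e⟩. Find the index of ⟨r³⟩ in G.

First find ord(r³) by computing successive powers:
  (r³)¹ = r³, (r³)² = r², (r³)³ = r, (r³)⁴ = e.
So |⟨r³⟩| = ord(r³) = 4. With |G| = 8, by Lagrange [G : ⟨r³⟩] = 8/4 = 2.

Answer: 2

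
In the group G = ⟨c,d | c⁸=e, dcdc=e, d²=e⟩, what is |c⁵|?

Compute successive powers until reaching e:
  (c⁵)¹ = c⁵, (c⁵)² = c², (c⁵)³ = c⁷, (c⁵)⁴ = c⁴, (c⁵)⁵ = c, (c⁵)⁶ = c⁶, (c⁵)⁷ = c³, (c⁵)⁸ = e.
The smallest positive k with (c⁵)ᵏ = e is 8.

Answer: 8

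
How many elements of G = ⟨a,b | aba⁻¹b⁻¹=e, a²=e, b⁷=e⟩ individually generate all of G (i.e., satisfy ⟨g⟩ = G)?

G is cyclic of order 14. An element generates G iff its order is 14, and a cyclic group of order 14 has exactly φ(14) = 6 such elements.

Answer: 6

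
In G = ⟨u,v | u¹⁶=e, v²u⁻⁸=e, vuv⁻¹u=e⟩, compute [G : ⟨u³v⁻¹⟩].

First find ord(u³v⁻¹) by computing successive powers:
  (u³v⁻¹)¹ = u³v⁻¹, (u³v⁻¹)² = u⁸, (u³v⁻¹)³ = u³v, (u³v⁻¹)⁴ = e.
So |⟨u³v⁻¹⟩| = ord(u³v⁻¹) = 4. With |G| = 32, by Lagrange [G : ⟨u³v⁻¹⟩] = 32/4 = 8.

Answer: 8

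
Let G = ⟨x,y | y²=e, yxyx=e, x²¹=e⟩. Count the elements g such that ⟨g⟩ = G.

⟨g⟩ = G would require ord(g) = |G| = 42, but the maximum element order in G is 21 < 42. So G is not cyclic and no single element generates it: the count is 0.

Answer: 0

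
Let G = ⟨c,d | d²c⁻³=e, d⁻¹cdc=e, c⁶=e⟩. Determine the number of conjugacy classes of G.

The conjugacy classes (representative and size) are:
  [e] (size 1), [c] (size 2), [c²] (size 2), [c³] (size 1), [cd⁻¹] (size 3), [c²d⁻¹] (size 3).
Class equation: 1 + 2 + 2 + 1 + 3 + 3 = 12 = |G|. So G has 6 conjugacy classes.

Answer: 6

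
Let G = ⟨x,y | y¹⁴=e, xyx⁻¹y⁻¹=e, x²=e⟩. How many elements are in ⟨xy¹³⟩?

|⟨xy¹³⟩| equals the order of xy¹³. Compute successive powers until reaching e:
  (xy¹³)¹ = xy¹³, (xy¹³)² = y¹², (xy¹³)³ = xy¹¹, (xy¹³)⁴ = y¹⁰, (xy¹³)⁵ = xy⁹, (xy¹³)⁶ = y⁸, (xy¹³)⁷ = xy⁷, (xy¹³)⁸ = y⁶, (xy¹³)⁹ = xy⁵, (xy¹³)¹⁰ = y⁴, (xy¹³)¹¹ = xy³, (xy¹³)¹² = y², (xy¹³)¹³ = xy, (xy¹³)¹⁴ = e.
The smallest positive k with (xy¹³)ᵏ = e is 14, so |⟨xy¹³⟩| = 14.

Answer: 14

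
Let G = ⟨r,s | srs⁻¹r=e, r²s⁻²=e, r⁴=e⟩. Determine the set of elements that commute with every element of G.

An element z ∈ Z(G) iff z commutes with every generator.
For example r² is central: (r²)·r = r³ = r·(r²); (r²)·s = s⁻¹ = s·(r²).
Whereas r ∉ Z(G) since r·s = rs ≠ rs⁻¹ = s·r.
Checking each of the 8 elements this way gives Z(G) = {e, r²}, of order 2.

Answer: {e, r²}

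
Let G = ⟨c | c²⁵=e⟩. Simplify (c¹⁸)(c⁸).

Compute (c¹⁸) · (c⁸) by multiplying left to right and reducing via the relations at each step:
  (c¹⁸) · c⁸ = c

Answer: c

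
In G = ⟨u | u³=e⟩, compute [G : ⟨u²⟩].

First find ord(u²) by computing successive powers:
  (u²)¹ = u², (u²)² = u, (u²)³ = e.
So |⟨u²⟩| = ord(u²) = 3. With |G| = 3, by Lagrange [G : ⟨u²⟩] = 3/3 = 1.

Answer: 1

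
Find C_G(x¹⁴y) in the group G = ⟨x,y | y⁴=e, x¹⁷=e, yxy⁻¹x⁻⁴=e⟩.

⟨x¹⁴y⟩ ⊆ C_G(x¹⁴y) since powers of x¹⁴y commute with x¹⁴y; so |C_G(x¹⁴y)| ≥ |⟨x¹⁴y⟩| = 4.
By orbit–stabilizer, |C_G(x¹⁴y)| = |G| / |conj. class of x¹⁴y| = 68 / 17 = 4.
The 4 elements commuting with x¹⁴y are {e, x²y², x⁵y³, x¹⁴y}.

Answer: {e, x²y², x⁵y³, x¹⁴y}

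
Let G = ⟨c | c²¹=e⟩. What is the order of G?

G is generated by a single element, so G is cyclic. The relator gives c²¹ = e and no smaller power is forced to be e, so the 21 powers {c, e, c², c³, c⁴, c⁵, c⁶, c⁷, c⁸, c⁹, c²⁰, c¹², c¹³, c¹¹, c¹⁰, c¹⁴, c¹⁵, c¹⁶, c¹⁷, c¹⁸, c¹⁹} are distinct. Hence |G| = 21.

Answer: 21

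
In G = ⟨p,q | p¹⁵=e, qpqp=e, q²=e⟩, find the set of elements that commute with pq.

⟨pq⟩ ⊆ C_G(pq) since powers of pq commute with pq; so |C_G(pq)| ≥ |⟨pq⟩| = 2.
By orbit–stabilizer, |C_G(pq)| = |G| / |conj. class of pq| = 30 / 15 = 2.
The 2 elements commuting with pq are {e, pq}.

Answer: {e, pq}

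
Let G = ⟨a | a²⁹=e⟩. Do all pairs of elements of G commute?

G has a single generator, so G is cyclic and hence abelian.

Answer: Yes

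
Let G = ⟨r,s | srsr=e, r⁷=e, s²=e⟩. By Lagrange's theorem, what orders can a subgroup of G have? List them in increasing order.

|G| = 14 = 2 · 7. By Lagrange's theorem the order of any subgroup divides 14; the divisors of 14 are 1, 2, 7, 14.

Answer: 1, 2, 7, 14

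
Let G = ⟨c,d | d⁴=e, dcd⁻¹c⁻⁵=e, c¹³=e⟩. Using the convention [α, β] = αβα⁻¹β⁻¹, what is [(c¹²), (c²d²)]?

[(c¹²), (c²d²)] = (c¹²)·(c²d²)·(c¹²)⁻¹·(c²d²)⁻¹.
  (c¹²) · (c²d²) = cd²
  (cd²) · c = d²
  (d²) · (c²d²) = c¹¹

Answer: c¹¹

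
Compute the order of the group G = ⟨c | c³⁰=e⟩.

G is generated by a single element, so G is cyclic. The relator gives c³⁰ = e and no smaller power is forced to be e, so the 30 powers {c, e, c², c³, c⁴, c⁵, c⁶, c⁷, c⁸, c⁹, c²², c²³, c²¹, c²⁰, c²⁴, c²⁵, c²⁶, c²⁷, c²⁸, c²⁹, c¹², c¹³, c¹¹, c¹⁰, c¹⁴, c¹⁵, c¹⁶, c¹⁷, c¹⁸, c¹⁹} are distinct. Hence |G| = 30.

Answer: 30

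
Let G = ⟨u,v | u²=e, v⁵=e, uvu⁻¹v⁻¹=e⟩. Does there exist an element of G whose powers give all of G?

|G| = 10. The element uv has order 10 (its powers give 10 distinct elements), so ⟨uv⟩ = G and G is cyclic.

Answer: Yes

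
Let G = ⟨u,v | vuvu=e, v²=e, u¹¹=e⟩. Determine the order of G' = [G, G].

G' = [G, G] is generated by all commutators. The generator-pair commutators are: [u, v] = u².
The subgroup they normally generate is {e, u, u², u³, u⁴, u⁵, u⁶, u⁷, u⁸, u⁹, u¹⁰}, of order 11.
Check: |G/G'| = 22/11 = 2 is the order of the abelianisation.

Answer: 11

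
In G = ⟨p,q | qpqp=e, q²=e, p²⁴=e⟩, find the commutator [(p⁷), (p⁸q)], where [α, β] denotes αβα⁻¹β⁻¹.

[(p⁷), (p⁸q)] = (p⁷)·(p⁸q)·(p⁷)⁻¹·(p⁸q)⁻¹.
  (p⁷) · (p⁸q) = p¹⁵q
  (p¹⁵q) · (p¹⁷) = p²²q
  (p²²q) · (p⁸q) = p¹⁴

Answer: p¹⁴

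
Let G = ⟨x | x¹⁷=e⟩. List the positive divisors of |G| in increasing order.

|G| = 17 = 17. By Lagrange's theorem the order of any subgroup divides 17; the divisors of 17 are 1, 17.

Answer: 1, 17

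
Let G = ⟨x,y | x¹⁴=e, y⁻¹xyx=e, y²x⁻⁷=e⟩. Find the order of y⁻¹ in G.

Compute successive powers until reaching e:
  (y⁻¹)¹ = y⁻¹, (y⁻¹)² = x⁷, (y⁻¹)³ = y, (y⁻¹)⁴ = e.
The smallest positive k with (y⁻¹)ᵏ = e is 4.

Answer: 4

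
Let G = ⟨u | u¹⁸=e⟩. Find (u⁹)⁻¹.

The order of (u⁹) is 2 (smallest k with (u⁹)ᵏ = e), so (u⁹)⁻¹ = (u⁹)¹ = u⁹.
Check: (u⁹) · (u⁹) → (u⁹) · u⁹ = e, giving e as required.

Answer: u⁹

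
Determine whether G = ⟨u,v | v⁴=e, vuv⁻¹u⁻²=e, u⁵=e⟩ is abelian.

u·v = uv but v·u = u²v, so u·v ≠ v·u and G is not abelian.

Answer: No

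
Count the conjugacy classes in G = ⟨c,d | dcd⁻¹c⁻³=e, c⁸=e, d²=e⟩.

The conjugacy classes (representative and size) are:
  [e] (size 1), [c³] (size 2), [c²] (size 2), [c⁴] (size 1), [c⁵] (size 2), [c⁴d] (size 4), [cd] (size 4).
Class equation: 1 + 2 + 2 + 1 + 2 + 4 + 4 = 16 = |G|. So G has 7 conjugacy classes.

Answer: 7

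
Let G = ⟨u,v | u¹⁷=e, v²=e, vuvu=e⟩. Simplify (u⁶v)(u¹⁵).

Compute (u⁶v) · (u¹⁵) by multiplying left to right and reducing via the relations at each step:
  (u⁶v) · u¹⁵ = u⁸v

Answer: u⁸v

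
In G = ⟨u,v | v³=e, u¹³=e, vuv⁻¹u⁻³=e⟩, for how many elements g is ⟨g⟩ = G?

⟨g⟩ = G would require ord(g) = |G| = 39, but the maximum element order in G is 13 < 39. So G is not cyclic and no single element generates it: the count is 0.

Answer: 0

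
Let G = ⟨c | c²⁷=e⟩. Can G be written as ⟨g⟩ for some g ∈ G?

|G| = 27. The element c has order 27 (its powers give 27 distinct elements), so ⟨c⟩ = G and G is cyclic.

Answer: Yes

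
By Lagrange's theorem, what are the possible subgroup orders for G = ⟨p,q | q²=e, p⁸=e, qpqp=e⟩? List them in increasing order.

|G| = 16 = 2⁴. By Lagrange's theorem the order of any subgroup divides 16; the divisors of 16 are 1, 2, 4, 8, 16.

Answer: 1, 2, 4, 8, 16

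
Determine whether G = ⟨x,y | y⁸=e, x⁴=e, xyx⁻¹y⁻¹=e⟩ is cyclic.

|G| = 32, but the maximum element order in G is 8 < 32. No single element generates all of G, so G is not cyclic.

Answer: No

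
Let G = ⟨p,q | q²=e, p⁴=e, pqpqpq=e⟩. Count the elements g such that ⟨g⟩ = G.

⟨g⟩ = G would require ord(g) = |G| = 24, but the maximum element order in G is 4 < 24. So G is not cyclic and no single element generates it: the count is 0.

Answer: 0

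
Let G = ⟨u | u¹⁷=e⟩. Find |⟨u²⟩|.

|⟨u²⟩| equals the order of u². Compute successive powers until reaching e:
  (u²)¹ = u², (u²)² = u⁴, (u²)³ = u⁶, (u²)⁴ = u⁸, (u²)⁵ = u¹⁰, (u²)⁶ = u¹², (u²)⁷ = u¹⁴, (u²)⁸ = u¹⁶, (u²)⁹ = u, (u²)¹⁰ = u³, (u²)¹¹ = u⁵, (u²)¹² = u⁷, (u²)¹³ = u⁹, (u²)¹⁴ = u¹¹, (u²)¹⁵ = u¹³, (u²)¹⁶ = u¹⁵, (u²)¹⁷ = e.
The smallest positive k with (u²)ᵏ = e is 17, so |⟨u²⟩| = 17.

Answer: 17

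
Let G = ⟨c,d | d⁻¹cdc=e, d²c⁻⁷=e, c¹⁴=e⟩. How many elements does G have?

Enumerate words in the generators, reducing via the relations: the distinct elements are
  {c, d, e, cd, c², c³, c⁴, c⁵, c⁶, c⁷, c⁸, c⁹, c²d, c³d, c¹², c¹³, c¹¹, c¹⁰, c⁴d, c⁵d, c⁶d, d⁻¹, cd⁻¹, c²d⁻¹, c³d⁻¹, c⁴d⁻¹, c⁵d⁻¹, c⁶d⁻¹}.
No further products give new elements, so |G| = 28.

Answer: 28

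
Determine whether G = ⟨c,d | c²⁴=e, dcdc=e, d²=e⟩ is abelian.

c·d = cd but d·c = c²³d, so c·d ≠ d·c and G is not abelian.

Answer: No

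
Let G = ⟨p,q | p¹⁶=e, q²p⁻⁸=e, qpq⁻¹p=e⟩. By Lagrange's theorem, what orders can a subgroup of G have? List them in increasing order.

|G| = 32 = 2⁵. By Lagrange's theorem the order of any subgroup divides 32; the divisors of 32 are 1, 2, 4, 8, 16, 32.

Answer: 1, 2, 4, 8, 16, 32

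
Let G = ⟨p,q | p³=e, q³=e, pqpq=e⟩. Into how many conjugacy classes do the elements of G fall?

The conjugacy classes (representative and size) are:
  [e] (size 1), [qp²] (size 4), [q²p] (size 4), [p²q²] (size 3).
Class equation: 1 + 4 + 4 + 3 = 12 = |G|. So G has 4 conjugacy classes.

Answer: 4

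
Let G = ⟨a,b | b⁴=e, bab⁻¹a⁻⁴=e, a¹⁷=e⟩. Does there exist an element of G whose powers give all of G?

Every cyclic group is abelian. But a·b = ab while b·a = a⁴b, so a·b ≠ b·a and G is not abelian. Hence G is not cyclic.

Answer: No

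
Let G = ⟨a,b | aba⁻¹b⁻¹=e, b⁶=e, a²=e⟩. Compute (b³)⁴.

Compute successive powers of (b³), reducing at each step:
  (b³)²: (b³) · b³ = e
  (b³)³: e · b³ = b³
  (b³)⁴: (b³) · b³ = e

Answer: e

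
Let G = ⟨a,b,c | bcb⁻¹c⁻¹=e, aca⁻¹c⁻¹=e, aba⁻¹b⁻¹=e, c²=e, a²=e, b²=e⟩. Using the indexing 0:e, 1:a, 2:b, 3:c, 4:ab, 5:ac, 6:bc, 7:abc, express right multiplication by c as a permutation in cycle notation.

(0 3)(1 5)(2 6)(4 7)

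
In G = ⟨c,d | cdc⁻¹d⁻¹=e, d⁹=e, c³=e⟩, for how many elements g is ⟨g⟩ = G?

⟨g⟩ = G would require ord(g) = |G| = 27, but the maximum element order in G is 9 < 27. So G is not cyclic and no single element generates it: the count is 0.

Answer: 0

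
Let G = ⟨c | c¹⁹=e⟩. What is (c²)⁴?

Compute successive powers of (c²), reducing at each step:
  (c²)²: (c²) · c² = c⁴
  (c²)³: (c⁴) · c² = c⁶
  (c²)⁴: (c⁶) · c² = c⁸

Answer: c⁸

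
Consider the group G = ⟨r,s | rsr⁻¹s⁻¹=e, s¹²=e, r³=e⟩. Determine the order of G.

Enumerate words in the generators, reducing via the relations: the distinct elements are
  {e, r, s, rs, r², s², s³, s⁴, s⁵, s⁶, s⁷, s⁸, s⁹, rs², rs³, rs⁴, rs⁵, rs⁶, rs⁷, rs⁸, rs⁹, r²s, s¹¹, s¹⁰, rs¹¹, rs¹⁰, r²s², r²s³, r²s⁴, r²s⁵, r²s⁶, r²s⁷, r²s⁸, r²s⁹, r²s¹¹, r²s¹⁰}.
No further products give new elements, so |G| = 36.

Answer: 36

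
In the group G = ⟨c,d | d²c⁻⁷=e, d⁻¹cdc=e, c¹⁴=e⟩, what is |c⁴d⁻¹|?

Compute successive powers until reaching e:
  (c⁴d⁻¹)¹ = c⁴d⁻¹, (c⁴d⁻¹)² = c⁷, (c⁴d⁻¹)³ = c⁴d, (c⁴d⁻¹)⁴ = e.
The smallest positive k with (c⁴d⁻¹)ᵏ = e is 4.

Answer: 4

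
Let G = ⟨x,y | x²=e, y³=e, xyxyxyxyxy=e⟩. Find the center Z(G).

An element z ∈ Z(G) iff z commutes with every generator.
For example e is central: e·x = x = x·e; e·y = y = y·e.
Whereas x ∉ Z(G) since x·y = xy ≠ yx = y·x.
Checking each of the 60 elements this way gives Z(G) = {e}, of order 1.

Answer: {e}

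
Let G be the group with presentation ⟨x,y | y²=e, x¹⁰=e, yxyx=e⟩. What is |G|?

Enumerate words in the generators, reducing via the relations: the distinct elements are
  {e, x, y, xy, x², x³, x⁴, x⁵, x⁶, x⁷, x⁸, x⁹, x²y, x³y, x⁴y, x⁵y, x⁶y, x⁷y, x⁸y, x⁹y}.
No further products give new elements, so |G| = 20.

Answer: 20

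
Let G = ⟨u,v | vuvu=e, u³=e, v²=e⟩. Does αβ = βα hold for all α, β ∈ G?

u·v = uv but v·u = u²v, so u·v ≠ v·u and G is not abelian.

Answer: No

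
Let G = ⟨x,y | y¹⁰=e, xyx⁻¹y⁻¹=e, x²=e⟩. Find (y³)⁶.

Compute successive powers of (y³), reducing at each step:
  (y³)²: (y³) · y³ = y⁶
  (y³)³: (y⁶) · y³ = y⁹
  (y³)⁴: (y⁹) · y³ = y²
  (y³)⁵: (y²) · y³ = y⁵
  (y³)⁶: (y⁵) · y³ = y⁸

Answer: y⁸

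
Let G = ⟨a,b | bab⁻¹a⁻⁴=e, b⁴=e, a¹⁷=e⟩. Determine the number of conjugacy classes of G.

The conjugacy classes (representative and size) are:
  [e] (size 1), [a⁴] (size 4), [a²] (size 4), [a⁵] (size 4), [a¹¹] (size 4), [a⁷b] (size 17), [a³b²] (size 17), [a⁹b³] (size 17).
Class equation: 1 + 4 + 4 + 4 + 4 + 17 + 17 + 17 = 68 = |G|. So G has 8 conjugacy classes.

Answer: 8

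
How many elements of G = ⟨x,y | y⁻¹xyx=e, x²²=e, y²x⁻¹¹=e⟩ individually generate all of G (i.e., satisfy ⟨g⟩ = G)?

⟨g⟩ = G would require ord(g) = |G| = 44, but the maximum element order in G is 22 < 44. So G is not cyclic and no single element generates it: the count is 0.

Answer: 0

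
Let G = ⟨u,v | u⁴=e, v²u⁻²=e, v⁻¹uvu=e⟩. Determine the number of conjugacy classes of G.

The conjugacy classes (representative and size) are:
  [e] (size 1), [u³] (size 2), [u²] (size 1), [v⁻¹] (size 2), [uv⁻¹] (size 2).
Class equation: 1 + 2 + 1 + 2 + 2 = 8 = |G|. So G has 5 conjugacy classes.

Answer: 5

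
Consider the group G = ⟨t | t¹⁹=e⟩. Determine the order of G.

G is generated by a single element, so G is cyclic. The relator gives t¹⁹ = e and no smaller power is forced to be e, so the 19 powers {e, t, t², t³, t⁴, t⁵, t⁶, t⁷, t⁸, t⁹, t¹², t¹³, t¹¹, t¹⁰, t¹⁴, t¹⁵, t¹⁶, t¹⁷, t¹⁸} are distinct. Hence |G| = 19.

Answer: 19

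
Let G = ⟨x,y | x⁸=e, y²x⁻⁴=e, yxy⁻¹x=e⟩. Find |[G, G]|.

G' = [G, G] is generated by all commutators. The generator-pair commutators are: [x, y] = x².
The subgroup they normally generate is {e, x², x⁴, x⁶}, of order 4.
Check: |G/G'| = 16/4 = 4 is the order of the abelianisation.

Answer: 4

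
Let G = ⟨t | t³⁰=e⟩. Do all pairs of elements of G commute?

G has a single generator, so G is cyclic and hence abelian.

Answer: Yes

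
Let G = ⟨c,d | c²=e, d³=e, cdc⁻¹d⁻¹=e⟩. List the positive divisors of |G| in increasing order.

|G| = 6 = 2 · 3. By Lagrange's theorem the order of any subgroup divides 6; the divisors of 6 are 1, 2, 3, 6.

Answer: 1, 2, 3, 6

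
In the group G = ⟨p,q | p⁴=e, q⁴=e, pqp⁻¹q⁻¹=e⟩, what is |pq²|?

Compute successive powers until reaching e:
  (pq²)¹ = pq², (pq²)² = p², (pq²)³ = p³q², (pq²)⁴ = e.
The smallest positive k with (pq²)ᵏ = e is 4.

Answer: 4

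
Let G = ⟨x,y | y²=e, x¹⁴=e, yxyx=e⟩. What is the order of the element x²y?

Compute successive powers until reaching e:
  (x²y)¹ = x²y, (x²y)² = e.
The smallest positive k with (x²y)ᵏ = e is 2.

Answer: 2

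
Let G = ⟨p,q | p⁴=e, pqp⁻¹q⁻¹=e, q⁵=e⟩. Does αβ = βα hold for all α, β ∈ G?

Each pair of generators commutes: p·q = pq = q·p. Since the generators pairwise commute, every element of G commutes with every other, so G is abelian.

Answer: Yes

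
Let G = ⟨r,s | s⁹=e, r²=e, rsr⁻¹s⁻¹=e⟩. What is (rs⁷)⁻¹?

The order of (rs⁷) is 18 (smallest k with (rs⁷)ᵏ = e), so (rs⁷)⁻¹ = (rs⁷)¹⁷ = rs².
Check: (rs⁷) · (rs²) → (rs⁷) · r = s⁷;   (s⁷) · s² = e, giving e as required.

Answer: rs²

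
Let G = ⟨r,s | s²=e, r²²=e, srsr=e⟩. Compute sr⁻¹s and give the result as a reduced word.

Multiply left to right, reducing at each step:
  s · r⁻¹ = rs
  (rs) · s = r

Answer: r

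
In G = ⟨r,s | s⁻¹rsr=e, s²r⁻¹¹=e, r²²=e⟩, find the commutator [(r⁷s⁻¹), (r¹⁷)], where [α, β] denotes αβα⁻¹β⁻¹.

[(r⁷s⁻¹), (r¹⁷)] = (r⁷s⁻¹)·(r¹⁷)·(r⁷s⁻¹)⁻¹·(r¹⁷)⁻¹.
  (r⁷s⁻¹) · (r¹⁷) = rs
  (rs) · (r⁷s) = r⁵
  (r⁵) · (r⁵) = r¹⁰

Answer: r¹⁰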